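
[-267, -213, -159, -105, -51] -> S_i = -267 + 54*i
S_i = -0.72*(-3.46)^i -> [-0.72, 2.49, -8.62, 29.82, -103.19]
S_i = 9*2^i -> [9, 18, 36, 72, 144]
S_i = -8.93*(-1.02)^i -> [-8.93, 9.11, -9.29, 9.48, -9.67]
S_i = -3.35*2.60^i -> [-3.35, -8.71, -22.65, -58.88, -153.09]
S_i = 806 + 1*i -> [806, 807, 808, 809, 810]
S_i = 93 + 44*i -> [93, 137, 181, 225, 269]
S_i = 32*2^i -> [32, 64, 128, 256, 512]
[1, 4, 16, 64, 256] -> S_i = 1*4^i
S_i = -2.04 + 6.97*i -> [-2.04, 4.93, 11.9, 18.87, 25.84]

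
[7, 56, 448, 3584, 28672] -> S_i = 7*8^i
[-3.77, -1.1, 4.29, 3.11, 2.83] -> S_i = Random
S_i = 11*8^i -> [11, 88, 704, 5632, 45056]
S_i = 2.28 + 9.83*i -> [2.28, 12.11, 21.94, 31.77, 41.6]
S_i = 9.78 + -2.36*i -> [9.78, 7.42, 5.06, 2.7, 0.34]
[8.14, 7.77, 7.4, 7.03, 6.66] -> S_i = 8.14 + -0.37*i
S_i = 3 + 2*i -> [3, 5, 7, 9, 11]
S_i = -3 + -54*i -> [-3, -57, -111, -165, -219]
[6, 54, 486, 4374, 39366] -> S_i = 6*9^i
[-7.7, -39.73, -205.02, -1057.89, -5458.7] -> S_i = -7.70*5.16^i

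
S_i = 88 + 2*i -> [88, 90, 92, 94, 96]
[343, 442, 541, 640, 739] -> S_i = 343 + 99*i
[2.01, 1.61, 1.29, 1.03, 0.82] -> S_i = 2.01*0.80^i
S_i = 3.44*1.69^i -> [3.44, 5.81, 9.82, 16.6, 28.06]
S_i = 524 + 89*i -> [524, 613, 702, 791, 880]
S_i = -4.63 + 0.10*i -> [-4.63, -4.53, -4.43, -4.33, -4.23]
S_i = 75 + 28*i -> [75, 103, 131, 159, 187]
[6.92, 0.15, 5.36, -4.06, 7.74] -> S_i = Random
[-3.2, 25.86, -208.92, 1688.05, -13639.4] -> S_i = -3.20*(-8.08)^i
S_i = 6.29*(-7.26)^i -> [6.29, -45.67, 331.53, -2406.91, 17474.19]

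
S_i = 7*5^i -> [7, 35, 175, 875, 4375]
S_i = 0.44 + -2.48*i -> [0.44, -2.04, -4.52, -7.0, -9.48]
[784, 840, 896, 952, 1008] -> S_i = 784 + 56*i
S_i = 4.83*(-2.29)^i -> [4.83, -11.06, 25.33, -58.0, 132.83]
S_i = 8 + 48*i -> [8, 56, 104, 152, 200]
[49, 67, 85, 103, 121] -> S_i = 49 + 18*i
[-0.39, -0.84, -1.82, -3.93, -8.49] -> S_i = -0.39*2.16^i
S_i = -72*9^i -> [-72, -648, -5832, -52488, -472392]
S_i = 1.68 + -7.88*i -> [1.68, -6.2, -14.08, -21.96, -29.84]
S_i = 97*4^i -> [97, 388, 1552, 6208, 24832]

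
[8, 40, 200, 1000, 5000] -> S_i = 8*5^i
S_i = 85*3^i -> [85, 255, 765, 2295, 6885]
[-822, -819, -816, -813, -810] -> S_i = -822 + 3*i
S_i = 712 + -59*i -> [712, 653, 594, 535, 476]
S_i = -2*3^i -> [-2, -6, -18, -54, -162]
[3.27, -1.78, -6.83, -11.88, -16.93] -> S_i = 3.27 + -5.05*i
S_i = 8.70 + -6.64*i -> [8.7, 2.06, -4.58, -11.22, -17.86]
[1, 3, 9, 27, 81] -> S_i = 1*3^i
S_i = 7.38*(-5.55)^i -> [7.38, -40.96, 227.32, -1261.64, 7002.1]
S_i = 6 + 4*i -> [6, 10, 14, 18, 22]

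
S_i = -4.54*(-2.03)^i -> [-4.54, 9.22, -18.71, 37.98, -77.1]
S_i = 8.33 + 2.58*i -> [8.33, 10.91, 13.49, 16.07, 18.65]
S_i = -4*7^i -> [-4, -28, -196, -1372, -9604]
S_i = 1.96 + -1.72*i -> [1.96, 0.24, -1.48, -3.2, -4.92]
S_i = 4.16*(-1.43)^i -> [4.16, -5.95, 8.51, -12.16, 17.4]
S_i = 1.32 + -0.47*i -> [1.32, 0.85, 0.38, -0.09, -0.56]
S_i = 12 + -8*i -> [12, 4, -4, -12, -20]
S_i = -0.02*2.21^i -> [-0.02, -0.04, -0.1, -0.22, -0.48]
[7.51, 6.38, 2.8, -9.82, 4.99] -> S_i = Random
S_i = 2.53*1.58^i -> [2.53, 4.0, 6.32, 9.98, 15.77]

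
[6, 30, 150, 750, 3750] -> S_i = 6*5^i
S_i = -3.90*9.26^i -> [-3.9, -36.11, -334.42, -3096.69, -28675.34]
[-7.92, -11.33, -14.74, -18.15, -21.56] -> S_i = -7.92 + -3.41*i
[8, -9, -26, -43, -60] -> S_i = 8 + -17*i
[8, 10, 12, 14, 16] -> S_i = 8 + 2*i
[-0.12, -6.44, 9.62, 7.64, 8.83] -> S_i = Random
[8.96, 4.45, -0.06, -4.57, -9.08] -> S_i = 8.96 + -4.51*i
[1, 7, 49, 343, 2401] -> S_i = 1*7^i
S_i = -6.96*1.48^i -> [-6.96, -10.3, -15.25, -22.56, -33.39]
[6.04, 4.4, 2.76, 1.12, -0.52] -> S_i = 6.04 + -1.64*i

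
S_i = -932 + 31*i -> [-932, -901, -870, -839, -808]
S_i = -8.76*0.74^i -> [-8.76, -6.48, -4.8, -3.55, -2.63]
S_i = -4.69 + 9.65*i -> [-4.69, 4.96, 14.61, 24.26, 33.91]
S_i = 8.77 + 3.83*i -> [8.77, 12.6, 16.43, 20.26, 24.09]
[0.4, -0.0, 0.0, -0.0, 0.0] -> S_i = 0.40*(-0.01)^i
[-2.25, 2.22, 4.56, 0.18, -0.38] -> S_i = Random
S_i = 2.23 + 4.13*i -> [2.23, 6.36, 10.49, 14.62, 18.75]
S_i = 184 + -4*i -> [184, 180, 176, 172, 168]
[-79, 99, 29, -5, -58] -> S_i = Random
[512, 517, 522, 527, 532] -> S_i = 512 + 5*i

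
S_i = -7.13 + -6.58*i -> [-7.13, -13.71, -20.29, -26.87, -33.45]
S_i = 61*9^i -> [61, 549, 4941, 44469, 400221]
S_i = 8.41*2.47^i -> [8.41, 20.77, 51.31, 126.73, 313.03]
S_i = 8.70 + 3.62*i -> [8.7, 12.32, 15.94, 19.56, 23.18]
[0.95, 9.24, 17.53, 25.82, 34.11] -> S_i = 0.95 + 8.29*i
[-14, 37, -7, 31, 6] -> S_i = Random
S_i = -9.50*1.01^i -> [-9.5, -9.6, -9.69, -9.79, -9.89]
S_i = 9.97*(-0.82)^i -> [9.97, -8.18, 6.7, -5.5, 4.51]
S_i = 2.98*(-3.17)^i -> [2.98, -9.45, 29.95, -94.93, 300.92]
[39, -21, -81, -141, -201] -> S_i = 39 + -60*i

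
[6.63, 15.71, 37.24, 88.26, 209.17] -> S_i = 6.63*2.37^i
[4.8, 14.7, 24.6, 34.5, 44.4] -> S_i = 4.80 + 9.90*i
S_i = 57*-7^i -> [57, -399, 2793, -19551, 136857]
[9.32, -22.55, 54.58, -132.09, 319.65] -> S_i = 9.32*(-2.42)^i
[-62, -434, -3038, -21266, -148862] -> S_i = -62*7^i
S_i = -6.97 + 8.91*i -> [-6.97, 1.94, 10.85, 19.76, 28.67]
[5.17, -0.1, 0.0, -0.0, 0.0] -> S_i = 5.17*(-0.02)^i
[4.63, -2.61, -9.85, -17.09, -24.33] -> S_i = 4.63 + -7.24*i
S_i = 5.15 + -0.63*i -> [5.15, 4.52, 3.89, 3.26, 2.63]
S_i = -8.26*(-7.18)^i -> [-8.26, 59.31, -425.82, 3057.41, -21952.19]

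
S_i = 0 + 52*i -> [0, 52, 104, 156, 208]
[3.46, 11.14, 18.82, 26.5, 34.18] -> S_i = 3.46 + 7.68*i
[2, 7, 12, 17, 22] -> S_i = 2 + 5*i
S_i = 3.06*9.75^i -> [3.06, 29.84, 290.89, 2836.19, 27652.85]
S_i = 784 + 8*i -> [784, 792, 800, 808, 816]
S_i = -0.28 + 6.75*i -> [-0.28, 6.47, 13.22, 19.97, 26.72]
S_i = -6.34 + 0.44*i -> [-6.34, -5.9, -5.46, -5.02, -4.58]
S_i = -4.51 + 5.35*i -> [-4.51, 0.84, 6.19, 11.54, 16.89]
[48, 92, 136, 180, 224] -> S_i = 48 + 44*i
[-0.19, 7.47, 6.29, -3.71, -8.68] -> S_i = Random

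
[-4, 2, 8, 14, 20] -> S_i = -4 + 6*i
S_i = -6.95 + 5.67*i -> [-6.95, -1.28, 4.39, 10.06, 15.73]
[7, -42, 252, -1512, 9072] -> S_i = 7*-6^i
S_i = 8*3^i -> [8, 24, 72, 216, 648]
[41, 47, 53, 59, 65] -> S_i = 41 + 6*i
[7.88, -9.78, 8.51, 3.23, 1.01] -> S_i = Random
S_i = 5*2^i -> [5, 10, 20, 40, 80]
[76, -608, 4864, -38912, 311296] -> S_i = 76*-8^i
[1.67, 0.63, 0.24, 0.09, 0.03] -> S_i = 1.67*0.38^i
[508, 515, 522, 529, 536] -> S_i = 508 + 7*i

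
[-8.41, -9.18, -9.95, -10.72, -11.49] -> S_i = -8.41 + -0.77*i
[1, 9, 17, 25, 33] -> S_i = 1 + 8*i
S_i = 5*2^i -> [5, 10, 20, 40, 80]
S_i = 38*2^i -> [38, 76, 152, 304, 608]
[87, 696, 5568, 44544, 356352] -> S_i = 87*8^i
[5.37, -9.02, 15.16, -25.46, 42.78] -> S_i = 5.37*(-1.68)^i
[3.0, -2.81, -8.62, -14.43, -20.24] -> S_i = 3.00 + -5.81*i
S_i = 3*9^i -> [3, 27, 243, 2187, 19683]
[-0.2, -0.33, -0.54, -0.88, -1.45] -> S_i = -0.20*1.64^i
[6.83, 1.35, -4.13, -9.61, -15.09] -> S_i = 6.83 + -5.48*i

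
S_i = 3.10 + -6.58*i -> [3.1, -3.48, -10.06, -16.64, -23.22]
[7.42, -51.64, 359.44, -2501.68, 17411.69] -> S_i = 7.42*(-6.96)^i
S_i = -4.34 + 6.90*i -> [-4.34, 2.56, 9.46, 16.36, 23.26]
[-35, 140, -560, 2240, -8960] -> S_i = -35*-4^i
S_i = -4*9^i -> [-4, -36, -324, -2916, -26244]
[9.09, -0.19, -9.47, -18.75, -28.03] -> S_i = 9.09 + -9.28*i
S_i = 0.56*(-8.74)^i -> [0.56, -4.89, 42.78, -373.87, 3267.64]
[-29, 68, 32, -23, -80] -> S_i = Random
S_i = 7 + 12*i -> [7, 19, 31, 43, 55]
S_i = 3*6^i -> [3, 18, 108, 648, 3888]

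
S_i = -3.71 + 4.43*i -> [-3.71, 0.72, 5.15, 9.58, 14.01]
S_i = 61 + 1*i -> [61, 62, 63, 64, 65]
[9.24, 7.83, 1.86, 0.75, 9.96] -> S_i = Random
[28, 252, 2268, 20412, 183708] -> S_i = 28*9^i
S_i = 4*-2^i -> [4, -8, 16, -32, 64]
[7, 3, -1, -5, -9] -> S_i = 7 + -4*i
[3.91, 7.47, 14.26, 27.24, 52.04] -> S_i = 3.91*1.91^i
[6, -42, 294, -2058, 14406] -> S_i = 6*-7^i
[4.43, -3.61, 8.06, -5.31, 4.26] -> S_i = Random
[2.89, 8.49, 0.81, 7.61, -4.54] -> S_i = Random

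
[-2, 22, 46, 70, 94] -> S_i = -2 + 24*i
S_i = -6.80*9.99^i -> [-6.8, -67.93, -678.64, -6779.62, -67728.41]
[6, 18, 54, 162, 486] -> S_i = 6*3^i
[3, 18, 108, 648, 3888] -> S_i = 3*6^i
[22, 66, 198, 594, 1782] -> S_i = 22*3^i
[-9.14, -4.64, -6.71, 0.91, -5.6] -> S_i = Random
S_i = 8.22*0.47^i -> [8.22, 3.86, 1.82, 0.85, 0.4]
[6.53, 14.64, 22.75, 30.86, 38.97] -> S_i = 6.53 + 8.11*i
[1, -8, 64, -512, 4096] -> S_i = 1*-8^i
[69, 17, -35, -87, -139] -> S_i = 69 + -52*i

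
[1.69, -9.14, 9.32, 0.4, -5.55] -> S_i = Random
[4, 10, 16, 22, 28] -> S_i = 4 + 6*i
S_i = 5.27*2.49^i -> [5.27, 13.12, 32.67, 81.36, 202.59]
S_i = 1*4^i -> [1, 4, 16, 64, 256]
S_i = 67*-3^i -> [67, -201, 603, -1809, 5427]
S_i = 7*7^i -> [7, 49, 343, 2401, 16807]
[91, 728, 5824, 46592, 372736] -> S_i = 91*8^i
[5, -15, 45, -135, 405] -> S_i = 5*-3^i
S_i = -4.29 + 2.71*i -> [-4.29, -1.58, 1.13, 3.84, 6.55]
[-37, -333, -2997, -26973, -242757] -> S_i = -37*9^i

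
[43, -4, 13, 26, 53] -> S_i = Random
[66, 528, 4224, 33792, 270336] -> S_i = 66*8^i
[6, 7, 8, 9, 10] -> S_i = 6 + 1*i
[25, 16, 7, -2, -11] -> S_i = 25 + -9*i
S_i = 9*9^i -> [9, 81, 729, 6561, 59049]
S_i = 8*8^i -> [8, 64, 512, 4096, 32768]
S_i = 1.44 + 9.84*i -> [1.44, 11.28, 21.12, 30.96, 40.8]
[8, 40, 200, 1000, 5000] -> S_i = 8*5^i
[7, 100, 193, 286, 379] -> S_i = 7 + 93*i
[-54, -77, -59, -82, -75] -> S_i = Random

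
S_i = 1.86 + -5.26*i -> [1.86, -3.4, -8.66, -13.92, -19.18]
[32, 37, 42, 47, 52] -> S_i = 32 + 5*i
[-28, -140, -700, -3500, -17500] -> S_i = -28*5^i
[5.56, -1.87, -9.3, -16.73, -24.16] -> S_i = 5.56 + -7.43*i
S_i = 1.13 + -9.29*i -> [1.13, -8.16, -17.45, -26.74, -36.03]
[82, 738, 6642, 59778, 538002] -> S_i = 82*9^i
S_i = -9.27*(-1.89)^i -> [-9.27, 17.52, -33.11, 62.58, -118.28]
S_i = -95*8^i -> [-95, -760, -6080, -48640, -389120]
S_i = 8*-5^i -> [8, -40, 200, -1000, 5000]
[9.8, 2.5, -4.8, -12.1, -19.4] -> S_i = 9.80 + -7.30*i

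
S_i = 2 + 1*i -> [2, 3, 4, 5, 6]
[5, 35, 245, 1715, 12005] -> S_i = 5*7^i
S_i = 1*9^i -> [1, 9, 81, 729, 6561]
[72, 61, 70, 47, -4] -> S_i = Random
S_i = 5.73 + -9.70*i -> [5.73, -3.97, -13.67, -23.37, -33.07]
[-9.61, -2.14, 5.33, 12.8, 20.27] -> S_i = -9.61 + 7.47*i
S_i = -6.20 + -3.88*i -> [-6.2, -10.08, -13.96, -17.84, -21.72]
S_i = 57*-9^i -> [57, -513, 4617, -41553, 373977]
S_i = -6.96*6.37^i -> [-6.96, -44.34, -282.42, -1798.98, -11459.53]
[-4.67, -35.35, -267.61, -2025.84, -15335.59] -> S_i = -4.67*7.57^i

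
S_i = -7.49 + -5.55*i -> [-7.49, -13.04, -18.59, -24.14, -29.69]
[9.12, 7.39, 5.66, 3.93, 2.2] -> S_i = 9.12 + -1.73*i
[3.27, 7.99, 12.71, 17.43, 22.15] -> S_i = 3.27 + 4.72*i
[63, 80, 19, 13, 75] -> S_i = Random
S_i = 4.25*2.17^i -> [4.25, 9.22, 20.01, 43.43, 94.24]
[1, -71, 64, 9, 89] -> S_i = Random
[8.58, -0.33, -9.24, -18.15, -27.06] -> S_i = 8.58 + -8.91*i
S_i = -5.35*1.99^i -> [-5.35, -10.65, -21.19, -42.16, -83.9]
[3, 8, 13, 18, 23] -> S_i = 3 + 5*i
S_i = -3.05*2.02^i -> [-3.05, -6.16, -12.45, -25.14, -50.78]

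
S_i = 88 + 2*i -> [88, 90, 92, 94, 96]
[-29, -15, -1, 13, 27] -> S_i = -29 + 14*i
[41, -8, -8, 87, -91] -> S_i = Random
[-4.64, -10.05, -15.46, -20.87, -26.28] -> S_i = -4.64 + -5.41*i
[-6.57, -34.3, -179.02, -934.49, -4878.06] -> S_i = -6.57*5.22^i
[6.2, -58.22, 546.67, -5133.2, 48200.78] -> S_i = 6.20*(-9.39)^i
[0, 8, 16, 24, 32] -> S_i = 0 + 8*i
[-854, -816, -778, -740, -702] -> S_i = -854 + 38*i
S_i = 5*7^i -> [5, 35, 245, 1715, 12005]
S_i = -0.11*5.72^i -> [-0.11, -0.63, -3.6, -20.59, -117.75]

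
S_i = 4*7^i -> [4, 28, 196, 1372, 9604]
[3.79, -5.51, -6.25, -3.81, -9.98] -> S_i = Random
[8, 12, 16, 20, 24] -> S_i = 8 + 4*i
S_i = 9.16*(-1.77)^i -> [9.16, -16.21, 28.7, -50.79, 89.91]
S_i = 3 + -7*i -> [3, -4, -11, -18, -25]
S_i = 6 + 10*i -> [6, 16, 26, 36, 46]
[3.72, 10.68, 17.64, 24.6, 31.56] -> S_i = 3.72 + 6.96*i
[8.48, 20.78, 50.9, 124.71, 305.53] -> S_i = 8.48*2.45^i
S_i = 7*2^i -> [7, 14, 28, 56, 112]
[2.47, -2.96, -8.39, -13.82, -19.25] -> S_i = 2.47 + -5.43*i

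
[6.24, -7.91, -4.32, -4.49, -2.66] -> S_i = Random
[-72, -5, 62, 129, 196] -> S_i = -72 + 67*i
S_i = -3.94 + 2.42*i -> [-3.94, -1.52, 0.9, 3.32, 5.74]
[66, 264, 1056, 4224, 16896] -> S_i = 66*4^i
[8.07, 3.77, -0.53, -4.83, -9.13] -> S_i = 8.07 + -4.30*i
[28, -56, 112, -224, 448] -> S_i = 28*-2^i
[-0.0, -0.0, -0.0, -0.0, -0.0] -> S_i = -0.00*1.98^i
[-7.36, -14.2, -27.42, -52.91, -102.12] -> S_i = -7.36*1.93^i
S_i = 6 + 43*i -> [6, 49, 92, 135, 178]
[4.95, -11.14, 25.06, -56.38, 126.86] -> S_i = 4.95*(-2.25)^i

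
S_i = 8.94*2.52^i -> [8.94, 22.53, 56.77, 143.07, 360.53]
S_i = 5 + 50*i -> [5, 55, 105, 155, 205]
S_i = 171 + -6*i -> [171, 165, 159, 153, 147]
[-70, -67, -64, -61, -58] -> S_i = -70 + 3*i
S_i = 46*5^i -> [46, 230, 1150, 5750, 28750]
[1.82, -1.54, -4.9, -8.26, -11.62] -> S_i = 1.82 + -3.36*i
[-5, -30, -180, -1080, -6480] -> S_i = -5*6^i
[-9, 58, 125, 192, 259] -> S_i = -9 + 67*i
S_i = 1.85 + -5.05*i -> [1.85, -3.2, -8.25, -13.3, -18.35]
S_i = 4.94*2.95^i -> [4.94, 14.57, 42.99, 126.82, 374.12]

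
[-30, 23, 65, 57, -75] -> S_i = Random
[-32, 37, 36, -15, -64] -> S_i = Random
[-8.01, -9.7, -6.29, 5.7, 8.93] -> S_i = Random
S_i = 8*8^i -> [8, 64, 512, 4096, 32768]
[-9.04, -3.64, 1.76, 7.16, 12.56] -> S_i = -9.04 + 5.40*i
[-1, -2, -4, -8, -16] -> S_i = -1*2^i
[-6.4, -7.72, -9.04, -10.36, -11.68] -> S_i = -6.40 + -1.32*i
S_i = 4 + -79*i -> [4, -75, -154, -233, -312]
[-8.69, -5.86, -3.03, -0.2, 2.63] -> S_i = -8.69 + 2.83*i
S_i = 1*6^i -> [1, 6, 36, 216, 1296]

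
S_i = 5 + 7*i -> [5, 12, 19, 26, 33]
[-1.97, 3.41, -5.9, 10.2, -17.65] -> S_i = -1.97*(-1.73)^i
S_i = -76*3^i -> [-76, -228, -684, -2052, -6156]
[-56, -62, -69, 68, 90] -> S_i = Random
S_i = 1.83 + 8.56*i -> [1.83, 10.39, 18.95, 27.51, 36.07]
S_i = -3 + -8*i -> [-3, -11, -19, -27, -35]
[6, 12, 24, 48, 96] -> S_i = 6*2^i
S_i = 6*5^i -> [6, 30, 150, 750, 3750]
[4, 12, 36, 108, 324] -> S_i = 4*3^i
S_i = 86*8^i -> [86, 688, 5504, 44032, 352256]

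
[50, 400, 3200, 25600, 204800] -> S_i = 50*8^i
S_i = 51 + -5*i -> [51, 46, 41, 36, 31]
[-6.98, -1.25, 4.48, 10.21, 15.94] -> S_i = -6.98 + 5.73*i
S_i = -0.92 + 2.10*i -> [-0.92, 1.18, 3.28, 5.38, 7.48]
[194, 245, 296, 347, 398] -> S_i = 194 + 51*i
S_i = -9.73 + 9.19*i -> [-9.73, -0.54, 8.65, 17.84, 27.03]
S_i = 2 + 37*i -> [2, 39, 76, 113, 150]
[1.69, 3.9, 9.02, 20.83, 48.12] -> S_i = 1.69*2.31^i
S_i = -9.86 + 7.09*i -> [-9.86, -2.77, 4.32, 11.41, 18.5]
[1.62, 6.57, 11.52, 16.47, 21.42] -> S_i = 1.62 + 4.95*i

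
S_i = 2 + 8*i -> [2, 10, 18, 26, 34]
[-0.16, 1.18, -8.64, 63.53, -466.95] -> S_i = -0.16*(-7.35)^i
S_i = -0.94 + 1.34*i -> [-0.94, 0.4, 1.74, 3.08, 4.42]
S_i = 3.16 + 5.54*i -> [3.16, 8.7, 14.24, 19.78, 25.32]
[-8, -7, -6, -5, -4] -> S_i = -8 + 1*i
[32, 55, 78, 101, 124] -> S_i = 32 + 23*i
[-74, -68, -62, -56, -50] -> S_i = -74 + 6*i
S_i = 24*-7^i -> [24, -168, 1176, -8232, 57624]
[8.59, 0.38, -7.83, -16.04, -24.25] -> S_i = 8.59 + -8.21*i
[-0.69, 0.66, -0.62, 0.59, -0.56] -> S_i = -0.69*(-0.95)^i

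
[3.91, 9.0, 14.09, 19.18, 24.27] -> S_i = 3.91 + 5.09*i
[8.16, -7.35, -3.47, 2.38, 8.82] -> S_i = Random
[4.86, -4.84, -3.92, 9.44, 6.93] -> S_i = Random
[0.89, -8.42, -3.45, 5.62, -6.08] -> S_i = Random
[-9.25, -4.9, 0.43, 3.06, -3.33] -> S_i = Random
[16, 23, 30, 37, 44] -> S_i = 16 + 7*i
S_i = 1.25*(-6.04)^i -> [1.25, -7.55, 45.6, -275.44, 1663.63]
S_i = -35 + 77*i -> [-35, 42, 119, 196, 273]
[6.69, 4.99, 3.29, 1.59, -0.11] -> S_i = 6.69 + -1.70*i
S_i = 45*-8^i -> [45, -360, 2880, -23040, 184320]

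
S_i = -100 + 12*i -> [-100, -88, -76, -64, -52]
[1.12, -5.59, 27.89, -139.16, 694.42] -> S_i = 1.12*(-4.99)^i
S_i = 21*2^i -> [21, 42, 84, 168, 336]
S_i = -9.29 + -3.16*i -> [-9.29, -12.45, -15.61, -18.77, -21.93]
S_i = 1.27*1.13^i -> [1.27, 1.44, 1.62, 1.83, 2.07]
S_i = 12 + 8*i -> [12, 20, 28, 36, 44]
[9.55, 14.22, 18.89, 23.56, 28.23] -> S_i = 9.55 + 4.67*i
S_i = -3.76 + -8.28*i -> [-3.76, -12.04, -20.32, -28.6, -36.88]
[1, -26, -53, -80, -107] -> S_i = 1 + -27*i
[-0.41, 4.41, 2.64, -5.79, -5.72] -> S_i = Random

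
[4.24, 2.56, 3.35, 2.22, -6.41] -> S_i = Random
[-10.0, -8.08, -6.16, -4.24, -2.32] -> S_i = -10.00 + 1.92*i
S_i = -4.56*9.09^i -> [-4.56, -41.45, -376.78, -3424.97, -31132.96]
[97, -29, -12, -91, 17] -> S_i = Random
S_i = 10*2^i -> [10, 20, 40, 80, 160]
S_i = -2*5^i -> [-2, -10, -50, -250, -1250]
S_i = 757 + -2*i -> [757, 755, 753, 751, 749]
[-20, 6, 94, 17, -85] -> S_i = Random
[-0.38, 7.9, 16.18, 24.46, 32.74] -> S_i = -0.38 + 8.28*i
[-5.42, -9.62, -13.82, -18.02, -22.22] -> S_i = -5.42 + -4.20*i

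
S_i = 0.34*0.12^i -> [0.34, 0.04, 0.0, 0.0, 0.0]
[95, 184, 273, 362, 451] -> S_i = 95 + 89*i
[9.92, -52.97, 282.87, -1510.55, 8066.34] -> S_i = 9.92*(-5.34)^i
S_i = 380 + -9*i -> [380, 371, 362, 353, 344]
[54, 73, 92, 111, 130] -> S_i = 54 + 19*i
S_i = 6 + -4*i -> [6, 2, -2, -6, -10]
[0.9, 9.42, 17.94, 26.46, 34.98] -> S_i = 0.90 + 8.52*i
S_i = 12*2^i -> [12, 24, 48, 96, 192]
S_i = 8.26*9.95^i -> [8.26, 82.19, 817.76, 8136.72, 80960.35]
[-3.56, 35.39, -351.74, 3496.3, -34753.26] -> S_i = -3.56*(-9.94)^i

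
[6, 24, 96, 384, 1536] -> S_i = 6*4^i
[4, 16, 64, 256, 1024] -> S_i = 4*4^i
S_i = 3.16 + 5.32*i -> [3.16, 8.48, 13.8, 19.12, 24.44]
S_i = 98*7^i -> [98, 686, 4802, 33614, 235298]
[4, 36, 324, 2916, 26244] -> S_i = 4*9^i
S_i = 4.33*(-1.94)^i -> [4.33, -8.4, 16.3, -31.61, 61.33]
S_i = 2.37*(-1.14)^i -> [2.37, -2.7, 3.08, -3.51, 4.0]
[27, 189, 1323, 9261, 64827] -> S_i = 27*7^i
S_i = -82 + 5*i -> [-82, -77, -72, -67, -62]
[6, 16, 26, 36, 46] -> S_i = 6 + 10*i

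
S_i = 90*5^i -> [90, 450, 2250, 11250, 56250]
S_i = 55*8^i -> [55, 440, 3520, 28160, 225280]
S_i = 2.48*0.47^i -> [2.48, 1.17, 0.55, 0.26, 0.12]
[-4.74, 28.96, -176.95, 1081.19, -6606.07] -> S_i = -4.74*(-6.11)^i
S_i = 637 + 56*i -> [637, 693, 749, 805, 861]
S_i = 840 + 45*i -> [840, 885, 930, 975, 1020]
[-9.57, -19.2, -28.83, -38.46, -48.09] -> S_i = -9.57 + -9.63*i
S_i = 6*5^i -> [6, 30, 150, 750, 3750]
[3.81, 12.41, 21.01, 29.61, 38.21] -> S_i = 3.81 + 8.60*i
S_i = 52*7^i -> [52, 364, 2548, 17836, 124852]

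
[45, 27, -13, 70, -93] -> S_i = Random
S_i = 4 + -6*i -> [4, -2, -8, -14, -20]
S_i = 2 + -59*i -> [2, -57, -116, -175, -234]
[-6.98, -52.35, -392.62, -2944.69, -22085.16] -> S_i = -6.98*7.50^i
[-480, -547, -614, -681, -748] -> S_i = -480 + -67*i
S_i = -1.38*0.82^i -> [-1.38, -1.13, -0.93, -0.76, -0.62]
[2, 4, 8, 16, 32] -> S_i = 2*2^i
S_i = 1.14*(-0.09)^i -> [1.14, -0.1, 0.01, -0.0, 0.0]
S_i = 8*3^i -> [8, 24, 72, 216, 648]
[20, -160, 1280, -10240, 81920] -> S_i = 20*-8^i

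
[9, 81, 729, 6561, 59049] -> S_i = 9*9^i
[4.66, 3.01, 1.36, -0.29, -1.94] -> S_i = 4.66 + -1.65*i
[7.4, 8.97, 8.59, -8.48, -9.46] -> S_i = Random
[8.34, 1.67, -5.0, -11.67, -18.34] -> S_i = 8.34 + -6.67*i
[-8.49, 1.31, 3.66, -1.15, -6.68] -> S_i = Random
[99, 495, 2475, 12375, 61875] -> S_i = 99*5^i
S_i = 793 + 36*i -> [793, 829, 865, 901, 937]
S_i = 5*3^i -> [5, 15, 45, 135, 405]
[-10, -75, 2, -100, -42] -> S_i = Random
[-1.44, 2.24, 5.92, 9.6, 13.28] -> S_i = -1.44 + 3.68*i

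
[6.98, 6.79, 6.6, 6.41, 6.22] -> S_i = 6.98 + -0.19*i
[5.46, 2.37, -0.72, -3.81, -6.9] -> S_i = 5.46 + -3.09*i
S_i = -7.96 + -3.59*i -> [-7.96, -11.55, -15.14, -18.73, -22.32]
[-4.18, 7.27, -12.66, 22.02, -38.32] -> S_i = -4.18*(-1.74)^i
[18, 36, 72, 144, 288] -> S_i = 18*2^i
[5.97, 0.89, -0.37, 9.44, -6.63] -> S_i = Random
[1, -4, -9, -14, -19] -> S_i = 1 + -5*i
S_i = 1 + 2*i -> [1, 3, 5, 7, 9]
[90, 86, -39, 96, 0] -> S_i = Random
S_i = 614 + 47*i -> [614, 661, 708, 755, 802]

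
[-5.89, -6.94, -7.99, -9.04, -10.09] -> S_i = -5.89 + -1.05*i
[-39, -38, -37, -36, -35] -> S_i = -39 + 1*i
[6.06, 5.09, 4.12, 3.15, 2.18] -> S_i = 6.06 + -0.97*i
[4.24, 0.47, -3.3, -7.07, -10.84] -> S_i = 4.24 + -3.77*i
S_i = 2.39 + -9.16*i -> [2.39, -6.77, -15.93, -25.09, -34.25]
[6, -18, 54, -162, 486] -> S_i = 6*-3^i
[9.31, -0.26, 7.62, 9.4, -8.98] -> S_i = Random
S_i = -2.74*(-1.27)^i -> [-2.74, 3.48, -4.42, 5.61, -7.13]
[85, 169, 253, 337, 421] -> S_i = 85 + 84*i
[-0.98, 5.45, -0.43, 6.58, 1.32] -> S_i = Random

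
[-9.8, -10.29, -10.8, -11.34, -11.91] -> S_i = -9.80*1.05^i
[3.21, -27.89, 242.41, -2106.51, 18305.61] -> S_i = 3.21*(-8.69)^i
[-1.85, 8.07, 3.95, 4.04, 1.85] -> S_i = Random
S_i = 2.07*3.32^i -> [2.07, 6.87, 22.82, 75.75, 251.49]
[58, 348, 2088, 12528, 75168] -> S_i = 58*6^i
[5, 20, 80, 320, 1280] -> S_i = 5*4^i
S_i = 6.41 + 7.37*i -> [6.41, 13.78, 21.15, 28.52, 35.89]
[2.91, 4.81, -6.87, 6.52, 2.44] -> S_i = Random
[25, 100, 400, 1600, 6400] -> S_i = 25*4^i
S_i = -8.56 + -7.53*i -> [-8.56, -16.09, -23.62, -31.15, -38.68]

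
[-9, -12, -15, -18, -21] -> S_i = -9 + -3*i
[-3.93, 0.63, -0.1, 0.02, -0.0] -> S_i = -3.93*(-0.16)^i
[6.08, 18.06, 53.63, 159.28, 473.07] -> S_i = 6.08*2.97^i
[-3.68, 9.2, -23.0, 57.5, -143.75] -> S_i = -3.68*(-2.50)^i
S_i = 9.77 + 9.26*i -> [9.77, 19.03, 28.29, 37.55, 46.81]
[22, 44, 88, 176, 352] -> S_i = 22*2^i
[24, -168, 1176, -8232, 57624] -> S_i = 24*-7^i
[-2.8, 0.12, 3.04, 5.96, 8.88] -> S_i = -2.80 + 2.92*i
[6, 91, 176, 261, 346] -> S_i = 6 + 85*i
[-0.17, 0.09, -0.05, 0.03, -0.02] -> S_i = -0.17*(-0.55)^i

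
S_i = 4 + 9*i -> [4, 13, 22, 31, 40]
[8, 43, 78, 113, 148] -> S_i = 8 + 35*i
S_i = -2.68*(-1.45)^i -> [-2.68, 3.89, -5.63, 8.17, -11.85]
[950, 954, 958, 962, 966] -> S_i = 950 + 4*i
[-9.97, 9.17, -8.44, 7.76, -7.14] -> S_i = -9.97*(-0.92)^i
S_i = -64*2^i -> [-64, -128, -256, -512, -1024]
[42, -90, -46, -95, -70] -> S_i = Random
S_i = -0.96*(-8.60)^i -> [-0.96, 8.26, -71.0, 610.61, -5251.28]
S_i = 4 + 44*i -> [4, 48, 92, 136, 180]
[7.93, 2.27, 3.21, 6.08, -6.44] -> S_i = Random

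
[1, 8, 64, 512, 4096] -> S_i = 1*8^i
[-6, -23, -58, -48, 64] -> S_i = Random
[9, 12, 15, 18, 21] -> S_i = 9 + 3*i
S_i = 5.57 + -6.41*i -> [5.57, -0.84, -7.25, -13.66, -20.07]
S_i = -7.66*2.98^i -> [-7.66, -22.83, -68.02, -202.71, -604.08]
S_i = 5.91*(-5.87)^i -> [5.91, -34.69, 203.64, -1195.37, 7016.81]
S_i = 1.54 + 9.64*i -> [1.54, 11.18, 20.82, 30.46, 40.1]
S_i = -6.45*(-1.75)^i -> [-6.45, 11.29, -19.75, 34.57, -60.49]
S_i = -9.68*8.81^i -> [-9.68, -85.28, -751.32, -6619.16, -58314.83]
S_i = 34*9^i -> [34, 306, 2754, 24786, 223074]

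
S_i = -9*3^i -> [-9, -27, -81, -243, -729]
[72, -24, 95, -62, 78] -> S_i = Random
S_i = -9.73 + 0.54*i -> [-9.73, -9.19, -8.65, -8.11, -7.57]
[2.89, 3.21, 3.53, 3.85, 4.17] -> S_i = 2.89 + 0.32*i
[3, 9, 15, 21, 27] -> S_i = 3 + 6*i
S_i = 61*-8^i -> [61, -488, 3904, -31232, 249856]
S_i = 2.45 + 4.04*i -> [2.45, 6.49, 10.53, 14.57, 18.61]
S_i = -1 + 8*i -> [-1, 7, 15, 23, 31]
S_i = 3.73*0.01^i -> [3.73, 0.04, 0.0, 0.0, 0.0]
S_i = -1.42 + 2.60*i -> [-1.42, 1.18, 3.78, 6.38, 8.98]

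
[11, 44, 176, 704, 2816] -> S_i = 11*4^i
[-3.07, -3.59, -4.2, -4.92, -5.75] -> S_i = -3.07*1.17^i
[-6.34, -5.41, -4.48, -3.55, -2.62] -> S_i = -6.34 + 0.93*i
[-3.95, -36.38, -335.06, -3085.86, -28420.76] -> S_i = -3.95*9.21^i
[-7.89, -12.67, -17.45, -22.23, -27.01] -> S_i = -7.89 + -4.78*i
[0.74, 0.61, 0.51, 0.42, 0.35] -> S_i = 0.74*0.83^i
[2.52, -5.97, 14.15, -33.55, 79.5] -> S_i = 2.52*(-2.37)^i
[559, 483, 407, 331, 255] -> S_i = 559 + -76*i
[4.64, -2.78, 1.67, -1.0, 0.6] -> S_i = 4.64*(-0.60)^i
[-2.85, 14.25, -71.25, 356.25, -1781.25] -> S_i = -2.85*(-5.00)^i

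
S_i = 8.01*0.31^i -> [8.01, 2.48, 0.77, 0.24, 0.07]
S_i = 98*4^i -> [98, 392, 1568, 6272, 25088]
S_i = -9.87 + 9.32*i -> [-9.87, -0.55, 8.77, 18.09, 27.41]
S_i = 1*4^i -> [1, 4, 16, 64, 256]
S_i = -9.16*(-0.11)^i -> [-9.16, 1.01, -0.11, 0.01, -0.0]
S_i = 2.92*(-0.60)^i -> [2.92, -1.75, 1.05, -0.63, 0.38]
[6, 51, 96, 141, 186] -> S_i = 6 + 45*i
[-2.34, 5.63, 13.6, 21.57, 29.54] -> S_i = -2.34 + 7.97*i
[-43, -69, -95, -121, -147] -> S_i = -43 + -26*i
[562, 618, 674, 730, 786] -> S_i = 562 + 56*i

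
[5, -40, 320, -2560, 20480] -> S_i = 5*-8^i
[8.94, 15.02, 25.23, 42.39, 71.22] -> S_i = 8.94*1.68^i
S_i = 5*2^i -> [5, 10, 20, 40, 80]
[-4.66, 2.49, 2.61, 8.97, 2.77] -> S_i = Random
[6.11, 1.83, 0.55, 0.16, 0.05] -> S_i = 6.11*0.30^i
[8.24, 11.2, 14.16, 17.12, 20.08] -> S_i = 8.24 + 2.96*i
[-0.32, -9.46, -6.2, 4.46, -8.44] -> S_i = Random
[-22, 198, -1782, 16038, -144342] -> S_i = -22*-9^i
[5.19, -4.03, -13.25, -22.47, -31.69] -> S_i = 5.19 + -9.22*i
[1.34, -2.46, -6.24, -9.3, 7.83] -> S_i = Random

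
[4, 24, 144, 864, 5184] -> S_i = 4*6^i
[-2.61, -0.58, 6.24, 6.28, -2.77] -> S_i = Random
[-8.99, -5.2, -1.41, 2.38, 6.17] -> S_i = -8.99 + 3.79*i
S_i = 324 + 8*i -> [324, 332, 340, 348, 356]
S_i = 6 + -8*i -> [6, -2, -10, -18, -26]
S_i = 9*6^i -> [9, 54, 324, 1944, 11664]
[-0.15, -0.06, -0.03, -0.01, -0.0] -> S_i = -0.15*0.41^i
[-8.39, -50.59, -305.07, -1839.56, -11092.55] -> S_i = -8.39*6.03^i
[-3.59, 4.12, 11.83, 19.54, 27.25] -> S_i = -3.59 + 7.71*i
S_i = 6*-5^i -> [6, -30, 150, -750, 3750]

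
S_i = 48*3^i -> [48, 144, 432, 1296, 3888]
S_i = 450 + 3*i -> [450, 453, 456, 459, 462]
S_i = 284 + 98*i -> [284, 382, 480, 578, 676]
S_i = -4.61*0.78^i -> [-4.61, -3.6, -2.8, -2.19, -1.71]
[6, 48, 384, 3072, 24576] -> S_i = 6*8^i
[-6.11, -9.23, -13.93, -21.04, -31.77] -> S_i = -6.11*1.51^i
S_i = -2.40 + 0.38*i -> [-2.4, -2.02, -1.64, -1.26, -0.88]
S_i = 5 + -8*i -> [5, -3, -11, -19, -27]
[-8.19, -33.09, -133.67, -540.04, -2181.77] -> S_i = -8.19*4.04^i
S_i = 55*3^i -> [55, 165, 495, 1485, 4455]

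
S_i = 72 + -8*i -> [72, 64, 56, 48, 40]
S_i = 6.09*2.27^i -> [6.09, 13.82, 31.38, 71.24, 161.7]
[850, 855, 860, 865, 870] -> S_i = 850 + 5*i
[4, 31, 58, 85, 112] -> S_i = 4 + 27*i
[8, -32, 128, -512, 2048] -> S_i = 8*-4^i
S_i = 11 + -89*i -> [11, -78, -167, -256, -345]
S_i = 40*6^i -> [40, 240, 1440, 8640, 51840]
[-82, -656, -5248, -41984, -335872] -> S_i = -82*8^i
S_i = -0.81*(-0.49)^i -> [-0.81, 0.4, -0.19, 0.1, -0.05]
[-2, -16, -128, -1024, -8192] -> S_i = -2*8^i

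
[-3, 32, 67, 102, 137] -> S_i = -3 + 35*i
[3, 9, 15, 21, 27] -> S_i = 3 + 6*i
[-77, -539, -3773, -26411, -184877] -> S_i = -77*7^i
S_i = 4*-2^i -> [4, -8, 16, -32, 64]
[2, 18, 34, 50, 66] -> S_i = 2 + 16*i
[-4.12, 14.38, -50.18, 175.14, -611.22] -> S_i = -4.12*(-3.49)^i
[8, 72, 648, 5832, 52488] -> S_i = 8*9^i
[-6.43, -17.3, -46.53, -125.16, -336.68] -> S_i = -6.43*2.69^i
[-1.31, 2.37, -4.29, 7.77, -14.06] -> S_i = -1.31*(-1.81)^i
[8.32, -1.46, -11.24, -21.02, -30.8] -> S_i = 8.32 + -9.78*i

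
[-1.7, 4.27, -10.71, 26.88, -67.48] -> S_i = -1.70*(-2.51)^i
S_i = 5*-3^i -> [5, -15, 45, -135, 405]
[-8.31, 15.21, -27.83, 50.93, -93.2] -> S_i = -8.31*(-1.83)^i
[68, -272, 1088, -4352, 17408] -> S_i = 68*-4^i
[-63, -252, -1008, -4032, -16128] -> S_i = -63*4^i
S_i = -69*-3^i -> [-69, 207, -621, 1863, -5589]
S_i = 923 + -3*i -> [923, 920, 917, 914, 911]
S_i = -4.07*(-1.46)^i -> [-4.07, 5.94, -8.68, 12.67, -18.49]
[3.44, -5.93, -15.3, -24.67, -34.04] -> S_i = 3.44 + -9.37*i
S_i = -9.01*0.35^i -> [-9.01, -3.15, -1.1, -0.39, -0.14]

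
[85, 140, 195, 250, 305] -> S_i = 85 + 55*i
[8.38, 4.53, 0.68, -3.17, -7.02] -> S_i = 8.38 + -3.85*i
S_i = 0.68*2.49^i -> [0.68, 1.69, 4.22, 10.5, 26.14]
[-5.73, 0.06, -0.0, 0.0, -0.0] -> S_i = -5.73*(-0.01)^i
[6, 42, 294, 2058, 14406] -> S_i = 6*7^i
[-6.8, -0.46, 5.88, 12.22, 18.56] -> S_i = -6.80 + 6.34*i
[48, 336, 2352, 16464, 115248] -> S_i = 48*7^i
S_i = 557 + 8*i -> [557, 565, 573, 581, 589]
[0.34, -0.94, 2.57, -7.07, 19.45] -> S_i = 0.34*(-2.75)^i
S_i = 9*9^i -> [9, 81, 729, 6561, 59049]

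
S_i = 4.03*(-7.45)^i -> [4.03, -30.02, 223.68, -1666.38, 12414.53]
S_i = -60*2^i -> [-60, -120, -240, -480, -960]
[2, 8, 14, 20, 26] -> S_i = 2 + 6*i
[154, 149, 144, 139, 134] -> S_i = 154 + -5*i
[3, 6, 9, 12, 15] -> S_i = 3 + 3*i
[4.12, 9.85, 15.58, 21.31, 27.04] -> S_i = 4.12 + 5.73*i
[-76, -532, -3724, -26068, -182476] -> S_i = -76*7^i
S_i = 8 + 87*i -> [8, 95, 182, 269, 356]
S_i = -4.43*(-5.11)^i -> [-4.43, 22.64, -115.68, 591.11, -3020.56]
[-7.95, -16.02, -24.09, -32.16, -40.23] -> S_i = -7.95 + -8.07*i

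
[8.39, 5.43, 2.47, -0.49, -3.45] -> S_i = 8.39 + -2.96*i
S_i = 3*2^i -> [3, 6, 12, 24, 48]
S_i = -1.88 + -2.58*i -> [-1.88, -4.46, -7.04, -9.62, -12.2]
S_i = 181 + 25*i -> [181, 206, 231, 256, 281]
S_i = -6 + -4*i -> [-6, -10, -14, -18, -22]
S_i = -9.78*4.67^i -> [-9.78, -45.67, -213.29, -996.07, -4651.64]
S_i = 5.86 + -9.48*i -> [5.86, -3.62, -13.1, -22.58, -32.06]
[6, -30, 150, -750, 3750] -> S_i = 6*-5^i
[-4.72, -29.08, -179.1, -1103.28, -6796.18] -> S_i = -4.72*6.16^i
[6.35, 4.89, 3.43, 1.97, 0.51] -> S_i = 6.35 + -1.46*i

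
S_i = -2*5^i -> [-2, -10, -50, -250, -1250]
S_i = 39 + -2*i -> [39, 37, 35, 33, 31]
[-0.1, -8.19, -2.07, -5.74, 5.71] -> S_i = Random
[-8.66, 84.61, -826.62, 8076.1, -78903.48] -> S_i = -8.66*(-9.77)^i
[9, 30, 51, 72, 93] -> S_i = 9 + 21*i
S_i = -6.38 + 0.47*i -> [-6.38, -5.91, -5.44, -4.97, -4.5]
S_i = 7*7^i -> [7, 49, 343, 2401, 16807]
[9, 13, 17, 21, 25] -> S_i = 9 + 4*i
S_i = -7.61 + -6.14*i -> [-7.61, -13.75, -19.89, -26.03, -32.17]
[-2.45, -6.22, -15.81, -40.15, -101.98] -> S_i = -2.45*2.54^i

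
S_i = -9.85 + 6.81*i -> [-9.85, -3.04, 3.77, 10.58, 17.39]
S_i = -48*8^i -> [-48, -384, -3072, -24576, -196608]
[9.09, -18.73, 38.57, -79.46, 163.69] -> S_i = 9.09*(-2.06)^i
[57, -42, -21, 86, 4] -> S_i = Random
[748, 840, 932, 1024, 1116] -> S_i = 748 + 92*i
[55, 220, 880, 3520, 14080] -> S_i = 55*4^i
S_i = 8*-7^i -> [8, -56, 392, -2744, 19208]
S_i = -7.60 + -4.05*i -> [-7.6, -11.65, -15.7, -19.75, -23.8]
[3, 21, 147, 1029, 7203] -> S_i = 3*7^i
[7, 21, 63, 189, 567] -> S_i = 7*3^i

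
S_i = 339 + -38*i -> [339, 301, 263, 225, 187]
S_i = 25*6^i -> [25, 150, 900, 5400, 32400]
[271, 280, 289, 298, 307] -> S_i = 271 + 9*i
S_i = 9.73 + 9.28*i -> [9.73, 19.01, 28.29, 37.57, 46.85]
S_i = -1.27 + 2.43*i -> [-1.27, 1.16, 3.59, 6.02, 8.45]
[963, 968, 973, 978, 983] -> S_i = 963 + 5*i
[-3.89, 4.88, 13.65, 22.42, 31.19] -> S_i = -3.89 + 8.77*i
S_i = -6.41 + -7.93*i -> [-6.41, -14.34, -22.27, -30.2, -38.13]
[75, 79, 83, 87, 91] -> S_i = 75 + 4*i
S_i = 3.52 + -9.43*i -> [3.52, -5.91, -15.34, -24.77, -34.2]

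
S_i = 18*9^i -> [18, 162, 1458, 13122, 118098]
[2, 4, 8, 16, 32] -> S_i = 2*2^i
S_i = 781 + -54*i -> [781, 727, 673, 619, 565]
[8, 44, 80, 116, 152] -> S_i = 8 + 36*i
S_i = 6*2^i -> [6, 12, 24, 48, 96]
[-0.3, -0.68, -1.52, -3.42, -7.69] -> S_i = -0.30*2.25^i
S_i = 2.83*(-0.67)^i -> [2.83, -1.9, 1.27, -0.85, 0.57]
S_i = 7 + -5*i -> [7, 2, -3, -8, -13]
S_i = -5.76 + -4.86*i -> [-5.76, -10.62, -15.48, -20.34, -25.2]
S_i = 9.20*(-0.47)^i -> [9.2, -4.32, 2.03, -0.96, 0.45]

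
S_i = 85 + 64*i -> [85, 149, 213, 277, 341]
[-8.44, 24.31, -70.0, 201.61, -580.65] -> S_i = -8.44*(-2.88)^i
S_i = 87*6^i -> [87, 522, 3132, 18792, 112752]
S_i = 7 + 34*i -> [7, 41, 75, 109, 143]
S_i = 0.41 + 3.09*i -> [0.41, 3.5, 6.59, 9.68, 12.77]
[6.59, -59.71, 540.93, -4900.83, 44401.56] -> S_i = 6.59*(-9.06)^i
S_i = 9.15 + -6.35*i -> [9.15, 2.8, -3.55, -9.9, -16.25]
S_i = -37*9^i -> [-37, -333, -2997, -26973, -242757]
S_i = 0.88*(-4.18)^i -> [0.88, -3.68, 15.38, -64.27, 268.65]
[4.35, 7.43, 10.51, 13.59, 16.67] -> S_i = 4.35 + 3.08*i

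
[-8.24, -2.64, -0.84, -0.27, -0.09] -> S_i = -8.24*0.32^i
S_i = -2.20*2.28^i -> [-2.2, -5.02, -11.44, -26.08, -59.45]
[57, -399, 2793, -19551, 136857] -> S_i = 57*-7^i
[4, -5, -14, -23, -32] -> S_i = 4 + -9*i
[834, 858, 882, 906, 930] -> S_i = 834 + 24*i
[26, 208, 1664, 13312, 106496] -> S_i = 26*8^i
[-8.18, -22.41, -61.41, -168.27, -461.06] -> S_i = -8.18*2.74^i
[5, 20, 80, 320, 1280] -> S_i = 5*4^i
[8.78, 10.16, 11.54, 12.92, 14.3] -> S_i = 8.78 + 1.38*i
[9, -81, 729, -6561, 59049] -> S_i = 9*-9^i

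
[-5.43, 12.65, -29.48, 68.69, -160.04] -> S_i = -5.43*(-2.33)^i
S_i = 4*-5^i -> [4, -20, 100, -500, 2500]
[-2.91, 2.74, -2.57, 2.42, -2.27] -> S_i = -2.91*(-0.94)^i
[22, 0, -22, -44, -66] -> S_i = 22 + -22*i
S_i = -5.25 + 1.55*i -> [-5.25, -3.7, -2.15, -0.6, 0.95]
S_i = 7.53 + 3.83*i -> [7.53, 11.36, 15.19, 19.02, 22.85]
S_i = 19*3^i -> [19, 57, 171, 513, 1539]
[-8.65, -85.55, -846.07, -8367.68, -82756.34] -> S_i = -8.65*9.89^i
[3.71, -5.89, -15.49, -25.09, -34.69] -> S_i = 3.71 + -9.60*i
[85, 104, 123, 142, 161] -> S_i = 85 + 19*i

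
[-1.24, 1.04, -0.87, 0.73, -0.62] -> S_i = -1.24*(-0.84)^i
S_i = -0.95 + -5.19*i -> [-0.95, -6.14, -11.33, -16.52, -21.71]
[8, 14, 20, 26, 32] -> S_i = 8 + 6*i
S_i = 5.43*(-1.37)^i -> [5.43, -7.44, 10.19, -13.96, 19.13]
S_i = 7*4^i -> [7, 28, 112, 448, 1792]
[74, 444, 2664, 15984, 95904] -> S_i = 74*6^i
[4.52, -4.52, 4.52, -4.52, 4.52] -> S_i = 4.52*(-1.00)^i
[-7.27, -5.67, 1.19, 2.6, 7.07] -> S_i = Random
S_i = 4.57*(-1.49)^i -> [4.57, -6.81, 10.15, -15.12, 22.52]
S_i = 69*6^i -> [69, 414, 2484, 14904, 89424]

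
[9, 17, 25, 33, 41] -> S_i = 9 + 8*i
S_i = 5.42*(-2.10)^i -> [5.42, -11.38, 23.9, -50.19, 105.41]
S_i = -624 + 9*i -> [-624, -615, -606, -597, -588]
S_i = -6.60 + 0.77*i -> [-6.6, -5.83, -5.06, -4.29, -3.52]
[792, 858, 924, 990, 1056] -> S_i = 792 + 66*i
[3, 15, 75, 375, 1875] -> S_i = 3*5^i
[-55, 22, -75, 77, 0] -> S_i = Random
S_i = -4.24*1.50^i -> [-4.24, -6.36, -9.54, -14.31, -21.46]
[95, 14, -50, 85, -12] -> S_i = Random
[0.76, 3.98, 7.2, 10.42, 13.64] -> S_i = 0.76 + 3.22*i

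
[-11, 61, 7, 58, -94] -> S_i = Random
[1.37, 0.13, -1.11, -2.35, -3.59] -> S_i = 1.37 + -1.24*i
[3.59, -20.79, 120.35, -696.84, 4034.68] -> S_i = 3.59*(-5.79)^i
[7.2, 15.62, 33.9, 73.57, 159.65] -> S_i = 7.20*2.17^i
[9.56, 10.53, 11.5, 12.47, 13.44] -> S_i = 9.56 + 0.97*i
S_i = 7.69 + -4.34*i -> [7.69, 3.35, -0.99, -5.33, -9.67]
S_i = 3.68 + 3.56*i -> [3.68, 7.24, 10.8, 14.36, 17.92]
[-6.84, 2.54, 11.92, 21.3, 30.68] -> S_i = -6.84 + 9.38*i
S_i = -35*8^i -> [-35, -280, -2240, -17920, -143360]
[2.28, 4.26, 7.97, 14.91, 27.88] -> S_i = 2.28*1.87^i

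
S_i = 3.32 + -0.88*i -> [3.32, 2.44, 1.56, 0.68, -0.2]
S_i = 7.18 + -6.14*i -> [7.18, 1.04, -5.1, -11.24, -17.38]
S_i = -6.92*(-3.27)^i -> [-6.92, 22.63, -73.99, 241.96, -791.22]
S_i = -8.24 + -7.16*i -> [-8.24, -15.4, -22.56, -29.72, -36.88]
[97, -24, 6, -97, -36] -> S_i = Random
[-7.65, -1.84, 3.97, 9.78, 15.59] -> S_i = -7.65 + 5.81*i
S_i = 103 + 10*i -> [103, 113, 123, 133, 143]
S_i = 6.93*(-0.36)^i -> [6.93, -2.49, 0.9, -0.32, 0.12]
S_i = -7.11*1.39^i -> [-7.11, -9.88, -13.74, -19.09, -26.54]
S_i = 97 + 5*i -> [97, 102, 107, 112, 117]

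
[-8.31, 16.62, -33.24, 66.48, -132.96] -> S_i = -8.31*(-2.00)^i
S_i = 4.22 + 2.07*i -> [4.22, 6.29, 8.36, 10.43, 12.5]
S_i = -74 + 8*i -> [-74, -66, -58, -50, -42]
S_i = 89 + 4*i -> [89, 93, 97, 101, 105]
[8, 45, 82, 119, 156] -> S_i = 8 + 37*i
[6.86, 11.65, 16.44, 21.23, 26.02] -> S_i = 6.86 + 4.79*i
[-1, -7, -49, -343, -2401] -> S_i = -1*7^i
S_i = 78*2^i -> [78, 156, 312, 624, 1248]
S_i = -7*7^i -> [-7, -49, -343, -2401, -16807]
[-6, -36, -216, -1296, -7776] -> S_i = -6*6^i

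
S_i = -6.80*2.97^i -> [-6.8, -20.2, -59.98, -178.15, -529.1]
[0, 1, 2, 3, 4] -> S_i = 0 + 1*i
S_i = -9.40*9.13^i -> [-9.4, -85.82, -783.55, -7153.86, -65314.7]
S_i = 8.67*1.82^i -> [8.67, 15.78, 28.72, 52.27, 95.13]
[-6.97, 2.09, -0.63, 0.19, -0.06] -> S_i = -6.97*(-0.30)^i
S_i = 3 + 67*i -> [3, 70, 137, 204, 271]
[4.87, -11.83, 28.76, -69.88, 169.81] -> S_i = 4.87*(-2.43)^i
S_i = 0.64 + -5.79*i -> [0.64, -5.15, -10.94, -16.73, -22.52]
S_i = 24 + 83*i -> [24, 107, 190, 273, 356]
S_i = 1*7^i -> [1, 7, 49, 343, 2401]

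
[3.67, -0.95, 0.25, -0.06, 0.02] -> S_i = 3.67*(-0.26)^i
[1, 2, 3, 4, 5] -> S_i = 1 + 1*i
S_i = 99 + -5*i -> [99, 94, 89, 84, 79]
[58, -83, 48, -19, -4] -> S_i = Random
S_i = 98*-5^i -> [98, -490, 2450, -12250, 61250]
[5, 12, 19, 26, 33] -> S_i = 5 + 7*i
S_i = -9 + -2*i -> [-9, -11, -13, -15, -17]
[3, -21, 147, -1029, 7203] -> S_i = 3*-7^i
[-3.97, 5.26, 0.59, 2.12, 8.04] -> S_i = Random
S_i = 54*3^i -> [54, 162, 486, 1458, 4374]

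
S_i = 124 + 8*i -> [124, 132, 140, 148, 156]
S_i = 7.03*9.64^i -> [7.03, 67.77, 653.3, 6297.76, 60710.45]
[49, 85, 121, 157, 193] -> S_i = 49 + 36*i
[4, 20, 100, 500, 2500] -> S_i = 4*5^i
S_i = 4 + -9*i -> [4, -5, -14, -23, -32]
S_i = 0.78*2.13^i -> [0.78, 1.66, 3.54, 7.54, 16.06]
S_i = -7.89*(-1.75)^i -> [-7.89, 13.81, -24.16, 42.29, -74.0]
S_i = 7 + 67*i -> [7, 74, 141, 208, 275]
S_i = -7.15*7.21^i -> [-7.15, -51.55, -371.69, -2679.86, -19321.78]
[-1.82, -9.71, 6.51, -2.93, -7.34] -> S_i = Random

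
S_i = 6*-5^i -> [6, -30, 150, -750, 3750]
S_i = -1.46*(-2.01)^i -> [-1.46, 2.93, -5.9, 11.86, -23.83]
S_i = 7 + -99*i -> [7, -92, -191, -290, -389]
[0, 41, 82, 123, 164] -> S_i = 0 + 41*i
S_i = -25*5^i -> [-25, -125, -625, -3125, -15625]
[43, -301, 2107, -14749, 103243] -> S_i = 43*-7^i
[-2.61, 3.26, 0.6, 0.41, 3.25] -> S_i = Random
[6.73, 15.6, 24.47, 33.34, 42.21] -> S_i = 6.73 + 8.87*i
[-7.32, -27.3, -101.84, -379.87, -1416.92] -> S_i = -7.32*3.73^i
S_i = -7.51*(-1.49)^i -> [-7.51, 11.19, -16.67, 24.84, -37.02]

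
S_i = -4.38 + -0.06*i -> [-4.38, -4.44, -4.5, -4.56, -4.62]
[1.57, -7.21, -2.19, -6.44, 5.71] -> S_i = Random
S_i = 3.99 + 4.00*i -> [3.99, 7.99, 11.99, 15.99, 19.99]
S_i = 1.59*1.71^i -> [1.59, 2.72, 4.65, 7.95, 13.6]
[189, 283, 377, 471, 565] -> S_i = 189 + 94*i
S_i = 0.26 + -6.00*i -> [0.26, -5.74, -11.74, -17.74, -23.74]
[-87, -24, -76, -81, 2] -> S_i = Random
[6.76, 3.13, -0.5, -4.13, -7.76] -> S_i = 6.76 + -3.63*i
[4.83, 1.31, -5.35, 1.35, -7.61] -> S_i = Random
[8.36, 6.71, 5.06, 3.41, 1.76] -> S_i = 8.36 + -1.65*i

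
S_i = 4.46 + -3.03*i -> [4.46, 1.43, -1.6, -4.63, -7.66]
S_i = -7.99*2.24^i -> [-7.99, -17.9, -40.09, -89.8, -201.16]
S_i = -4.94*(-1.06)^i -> [-4.94, 5.24, -5.55, 5.88, -6.24]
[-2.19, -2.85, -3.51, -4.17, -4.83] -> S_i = -2.19 + -0.66*i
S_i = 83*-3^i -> [83, -249, 747, -2241, 6723]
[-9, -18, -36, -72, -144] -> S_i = -9*2^i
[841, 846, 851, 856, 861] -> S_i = 841 + 5*i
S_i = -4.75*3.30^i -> [-4.75, -15.68, -51.73, -170.7, -563.31]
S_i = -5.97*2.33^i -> [-5.97, -13.91, -32.41, -75.52, -175.95]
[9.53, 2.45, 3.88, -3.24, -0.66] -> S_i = Random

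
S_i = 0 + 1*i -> [0, 1, 2, 3, 4]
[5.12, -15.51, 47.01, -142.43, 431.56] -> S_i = 5.12*(-3.03)^i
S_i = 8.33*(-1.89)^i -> [8.33, -15.74, 29.76, -56.24, 106.29]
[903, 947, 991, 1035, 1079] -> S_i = 903 + 44*i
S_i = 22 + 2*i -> [22, 24, 26, 28, 30]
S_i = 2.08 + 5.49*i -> [2.08, 7.57, 13.06, 18.55, 24.04]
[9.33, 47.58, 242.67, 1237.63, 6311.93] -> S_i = 9.33*5.10^i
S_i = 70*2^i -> [70, 140, 280, 560, 1120]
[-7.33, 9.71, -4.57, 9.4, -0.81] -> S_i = Random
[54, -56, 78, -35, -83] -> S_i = Random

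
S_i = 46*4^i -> [46, 184, 736, 2944, 11776]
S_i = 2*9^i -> [2, 18, 162, 1458, 13122]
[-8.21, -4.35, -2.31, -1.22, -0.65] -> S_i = -8.21*0.53^i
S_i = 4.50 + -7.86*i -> [4.5, -3.36, -11.22, -19.08, -26.94]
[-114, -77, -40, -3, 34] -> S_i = -114 + 37*i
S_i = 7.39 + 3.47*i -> [7.39, 10.86, 14.33, 17.8, 21.27]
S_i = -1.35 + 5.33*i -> [-1.35, 3.98, 9.31, 14.64, 19.97]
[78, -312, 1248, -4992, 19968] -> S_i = 78*-4^i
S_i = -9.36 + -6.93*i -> [-9.36, -16.29, -23.22, -30.15, -37.08]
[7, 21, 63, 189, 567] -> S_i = 7*3^i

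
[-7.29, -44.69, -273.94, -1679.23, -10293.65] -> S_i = -7.29*6.13^i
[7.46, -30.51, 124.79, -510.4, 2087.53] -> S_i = 7.46*(-4.09)^i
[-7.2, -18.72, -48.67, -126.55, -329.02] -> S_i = -7.20*2.60^i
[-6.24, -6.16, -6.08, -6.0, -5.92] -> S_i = -6.24 + 0.08*i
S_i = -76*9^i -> [-76, -684, -6156, -55404, -498636]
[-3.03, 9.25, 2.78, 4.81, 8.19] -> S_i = Random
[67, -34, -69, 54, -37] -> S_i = Random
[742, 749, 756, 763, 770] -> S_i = 742 + 7*i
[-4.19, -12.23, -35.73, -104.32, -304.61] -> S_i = -4.19*2.92^i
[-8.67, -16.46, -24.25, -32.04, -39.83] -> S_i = -8.67 + -7.79*i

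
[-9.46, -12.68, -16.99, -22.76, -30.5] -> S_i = -9.46*1.34^i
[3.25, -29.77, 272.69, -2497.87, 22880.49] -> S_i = 3.25*(-9.16)^i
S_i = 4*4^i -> [4, 16, 64, 256, 1024]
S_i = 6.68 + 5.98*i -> [6.68, 12.66, 18.64, 24.62, 30.6]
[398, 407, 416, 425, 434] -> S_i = 398 + 9*i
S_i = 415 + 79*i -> [415, 494, 573, 652, 731]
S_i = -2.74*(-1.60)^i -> [-2.74, 4.38, -7.01, 11.22, -17.96]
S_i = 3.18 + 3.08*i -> [3.18, 6.26, 9.34, 12.42, 15.5]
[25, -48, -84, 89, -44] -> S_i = Random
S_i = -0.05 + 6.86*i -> [-0.05, 6.81, 13.67, 20.53, 27.39]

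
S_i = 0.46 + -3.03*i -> [0.46, -2.57, -5.6, -8.63, -11.66]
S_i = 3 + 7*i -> [3, 10, 17, 24, 31]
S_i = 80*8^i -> [80, 640, 5120, 40960, 327680]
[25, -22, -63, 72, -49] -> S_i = Random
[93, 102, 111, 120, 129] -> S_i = 93 + 9*i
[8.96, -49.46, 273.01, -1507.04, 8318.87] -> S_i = 8.96*(-5.52)^i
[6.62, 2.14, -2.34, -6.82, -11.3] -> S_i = 6.62 + -4.48*i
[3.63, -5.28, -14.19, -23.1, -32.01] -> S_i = 3.63 + -8.91*i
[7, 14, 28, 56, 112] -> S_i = 7*2^i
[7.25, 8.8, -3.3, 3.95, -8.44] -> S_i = Random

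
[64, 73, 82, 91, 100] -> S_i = 64 + 9*i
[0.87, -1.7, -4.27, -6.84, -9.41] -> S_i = 0.87 + -2.57*i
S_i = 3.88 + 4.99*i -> [3.88, 8.87, 13.86, 18.85, 23.84]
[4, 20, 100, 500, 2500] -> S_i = 4*5^i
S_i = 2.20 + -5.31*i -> [2.2, -3.11, -8.42, -13.73, -19.04]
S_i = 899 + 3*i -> [899, 902, 905, 908, 911]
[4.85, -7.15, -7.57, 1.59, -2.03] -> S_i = Random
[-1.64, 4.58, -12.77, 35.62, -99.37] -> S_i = -1.64*(-2.79)^i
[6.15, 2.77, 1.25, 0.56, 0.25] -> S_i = 6.15*0.45^i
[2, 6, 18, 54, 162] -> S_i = 2*3^i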